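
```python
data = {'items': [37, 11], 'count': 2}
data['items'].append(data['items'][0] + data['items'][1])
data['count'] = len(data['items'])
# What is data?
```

After line 1: data = {'items': [37, 11], 'count': 2}
After line 2 (append 37 + 11 = 48): data = {'items': [37, 11, 48], 'count': 2}
After line 3 (count = len(items) = 3): data = {'items': [37, 11, 48], 'count': 3}

{'items': [37, 11, 48], 'count': 3}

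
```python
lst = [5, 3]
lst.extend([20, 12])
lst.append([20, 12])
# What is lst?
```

After line 1: lst = [5, 3]
After line 2 (extend unpacks [20, 12]): lst = [5, 3, 20, 12]
After line 3 (append adds [20, 12] as single element): lst = [5, 3, 20, 12, [20, 12]]

[5, 3, 20, 12, [20, 12]]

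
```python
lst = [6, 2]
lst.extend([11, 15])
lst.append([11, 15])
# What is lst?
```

After line 1: lst = [6, 2]
After line 2 (extend unpacks [11, 15]): lst = [6, 2, 11, 15]
After line 3 (append adds [11, 15] as single element): lst = [6, 2, 11, 15, [11, 15]]

[6, 2, 11, 15, [11, 15]]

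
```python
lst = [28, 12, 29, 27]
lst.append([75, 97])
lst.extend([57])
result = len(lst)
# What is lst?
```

After line 1: lst = [28, 12, 29, 27]
After line 2 (append adds [75, 97] as single element): lst = [28, 12, 29, 27, [75, 97]]
After line 3 (extend unpacks [57], adds 57): lst = [28, 12, 29, 27, [75, 97], 57]
After line 4: result = len(lst) = 6

[28, 12, 29, 27, [75, 97], 57]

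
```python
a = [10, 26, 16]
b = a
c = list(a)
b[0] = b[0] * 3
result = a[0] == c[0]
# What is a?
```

After line 1: a = [10, 26, 16]
After line 2 (b = a, alias): a = [10, 26, 16], b = [10, 26, 16]
After line 3 (c = list(a) is a copy, new object): c = [10, 26, 16]
After line 4 (b[0] = 10 * 3 = 30; mutates shared a/b): a = b = [30, 26, 16], c = [10, 26, 16]
After line 5 (a[0] = 30, c[0] = 10; result = False)

[30, 26, 16]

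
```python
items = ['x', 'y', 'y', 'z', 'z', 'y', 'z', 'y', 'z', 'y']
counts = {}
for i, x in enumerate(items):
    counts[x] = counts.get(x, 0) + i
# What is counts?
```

Initial: counts = {}, items = ['x', 'y', 'y', 'z', 'z', 'y', 'z', 'y', 'z', 'y']
i=0, x='x': counts = {'x': 0}
i=1, x='y': counts = {'x': 0, 'y': 1}
i=2, x='y': counts = {'x': 0, 'y': 3}
i=3, x='z': counts = {'x': 0, 'y': 3, 'z': 3}
i=4, x='z': counts = {'x': 0, 'y': 3, 'z': 7}
i=5, x='y': counts = {'x': 0, 'y': 8, 'z': 7}
i=6, x='z': counts = {'x': 0, 'y': 8, 'z': 13}
i=7, x='y': counts = {'x': 0, 'y': 15, 'z': 13}
i=8, x='z': counts = {'x': 0, 'y': 15, 'z': 21}
i=9, x='y': counts = {'x': 0, 'y': 24, 'z': 21}

{'x': 0, 'y': 24, 'z': 21}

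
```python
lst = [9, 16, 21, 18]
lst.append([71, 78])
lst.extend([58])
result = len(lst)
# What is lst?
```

After line 1: lst = [9, 16, 21, 18]
After line 2 (append adds [71, 78] as single element): lst = [9, 16, 21, 18, [71, 78]]
After line 3 (extend unpacks [58], adds 58): lst = [9, 16, 21, 18, [71, 78], 58]
After line 4: result = len(lst) = 6

[9, 16, 21, 18, [71, 78], 58]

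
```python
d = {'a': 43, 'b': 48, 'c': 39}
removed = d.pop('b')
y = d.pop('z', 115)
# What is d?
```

After line 1: d = {'a': 43, 'b': 48, 'c': 39}
After line 2 (pop 'b' returns 48): d = {'a': 43, 'c': 39}, removed = 48
After line 3 (pop 'z' missing, returns default 115): d = {'a': 43, 'c': 39}, y = 115

{'a': 43, 'c': 39}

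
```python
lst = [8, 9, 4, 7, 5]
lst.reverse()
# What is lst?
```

[5, 7, 4, 9, 8]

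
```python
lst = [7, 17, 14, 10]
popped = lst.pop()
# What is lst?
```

[7, 17, 14]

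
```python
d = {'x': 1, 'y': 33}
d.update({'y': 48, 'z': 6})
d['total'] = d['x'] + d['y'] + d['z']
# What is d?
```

After line 1: d = {'x': 1, 'y': 33}
After line 2 (y overwritten, z added): d = {'x': 1, 'y': 48, 'z': 6}
After line 3 (total = 1 + 48 + 6 = 55): d = {'x': 1, 'y': 48, 'z': 6, 'total': 55}

{'x': 1, 'y': 48, 'z': 6, 'total': 55}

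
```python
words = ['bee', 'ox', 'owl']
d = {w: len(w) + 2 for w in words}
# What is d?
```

{'bee': 5, 'ox': 4, 'owl': 5}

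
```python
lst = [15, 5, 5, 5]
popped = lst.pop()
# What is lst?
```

[15, 5, 5]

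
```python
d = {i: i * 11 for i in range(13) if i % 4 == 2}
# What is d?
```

{2: 22, 6: 66, 10: 110}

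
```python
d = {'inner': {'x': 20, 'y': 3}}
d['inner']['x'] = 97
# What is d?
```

After line 1: d = {'inner': {'x': 20, 'y': 3}}
After line 2 (inner x overwritten): d = {'inner': {'x': 97, 'y': 3}}

{'inner': {'x': 97, 'y': 3}}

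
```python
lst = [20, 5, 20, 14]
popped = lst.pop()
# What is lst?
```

[20, 5, 20]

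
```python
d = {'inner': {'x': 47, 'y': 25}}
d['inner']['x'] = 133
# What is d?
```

After line 1: d = {'inner': {'x': 47, 'y': 25}}
After line 2 (inner x overwritten): d = {'inner': {'x': 133, 'y': 25}}

{'inner': {'x': 133, 'y': 25}}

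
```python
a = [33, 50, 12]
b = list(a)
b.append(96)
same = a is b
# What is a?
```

After line 1: a = [33, 50, 12]
After line 2 (b = list(a) is a shallow copy, new object): a = [33, 50, 12], b = [33, 50, 12]
After line 3 (append only mutates b): a = [33, 50, 12], b = [33, 50, 12, 96]
After line 4 (same = a is b; different objects -> False): same = False

[33, 50, 12]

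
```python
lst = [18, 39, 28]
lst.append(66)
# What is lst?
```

[18, 39, 28, 66]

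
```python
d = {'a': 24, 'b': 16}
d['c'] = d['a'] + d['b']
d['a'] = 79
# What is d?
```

After line 1: d = {'a': 24, 'b': 16}
After line 2 (d['c'] = 24 + 16): d = {'a': 24, 'b': 16, 'c': 40}
After line 3: d = {'a': 79, 'b': 16, 'c': 40}

{'a': 79, 'b': 16, 'c': 40}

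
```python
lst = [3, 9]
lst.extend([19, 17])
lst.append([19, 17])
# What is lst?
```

After line 1: lst = [3, 9]
After line 2 (extend unpacks [19, 17]): lst = [3, 9, 19, 17]
After line 3 (append adds [19, 17] as single element): lst = [3, 9, 19, 17, [19, 17]]

[3, 9, 19, 17, [19, 17]]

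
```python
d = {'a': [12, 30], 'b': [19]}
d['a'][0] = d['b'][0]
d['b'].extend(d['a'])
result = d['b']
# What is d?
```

After line 1: d = {'a': [12, 30], 'b': [19]}
After line 2 (a[0] = b[0] = 19): d = {'a': [19, 30], 'b': [19]}
After line 3 (b.extend(a) appends [19, 30]): d = {'a': [19, 30], 'b': [19, 19, 30]}
After line 4: result = d['b'] = [19, 19, 30]

{'a': [19, 30], 'b': [19, 19, 30]}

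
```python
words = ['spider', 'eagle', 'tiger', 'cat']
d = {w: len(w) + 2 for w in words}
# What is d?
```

{'spider': 8, 'eagle': 7, 'tiger': 7, 'cat': 5}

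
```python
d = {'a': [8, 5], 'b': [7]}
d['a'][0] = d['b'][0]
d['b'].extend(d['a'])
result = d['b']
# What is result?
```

After line 1: d = {'a': [8, 5], 'b': [7]}
After line 2 (a[0] = b[0] = 7): d = {'a': [7, 5], 'b': [7]}
After line 3 (b.extend(a) appends [7, 5]): d = {'a': [7, 5], 'b': [7, 7, 5]}
After line 4: result = d['b'] = [7, 7, 5]

[7, 7, 5]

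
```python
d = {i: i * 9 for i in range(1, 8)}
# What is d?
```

{1: 9, 2: 18, 3: 27, 4: 36, 5: 45, 6: 54, 7: 63}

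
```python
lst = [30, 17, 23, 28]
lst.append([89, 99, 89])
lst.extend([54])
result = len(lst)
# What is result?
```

After line 1: lst = [30, 17, 23, 28]
After line 2 (append adds [89, 99, 89] as single element): lst = [30, 17, 23, 28, [89, 99, 89]]
After line 3 (extend unpacks [54], adds 54): lst = [30, 17, 23, 28, [89, 99, 89], 54]
After line 4: result = len(lst) = 6

6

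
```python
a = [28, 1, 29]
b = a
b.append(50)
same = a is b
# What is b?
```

After line 1: a = [28, 1, 29]
After line 2 (b = a is an alias, same object): a = [28, 1, 29], b = [28, 1, 29]
After line 3 (b.append mutates the shared list): a = [28, 1, 29, 50], b = [28, 1, 29, 50]
After line 4 (same = a is b; same object -> True): same = True

[28, 1, 29, 50]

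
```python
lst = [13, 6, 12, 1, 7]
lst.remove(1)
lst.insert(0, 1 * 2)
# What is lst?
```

After line 1: lst = [13, 6, 12, 1, 7]
After line 2 (remove first 1): lst = [13, 6, 12, 7]
After line 3 (insert 2 at index 0): lst = [2, 13, 6, 12, 7]

[2, 13, 6, 12, 7]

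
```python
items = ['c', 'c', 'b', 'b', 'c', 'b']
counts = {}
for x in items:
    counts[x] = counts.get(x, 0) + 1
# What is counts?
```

Initial: counts = {}, items = ['c', 'c', 'b', 'b', 'c', 'b']
See 'c': counts = {'c': 1}
See 'c': counts = {'c': 2}
See 'b': counts = {'c': 2, 'b': 1}
See 'b': counts = {'c': 2, 'b': 2}
See 'c': counts = {'c': 3, 'b': 2}
See 'b': counts = {'c': 3, 'b': 3}

{'c': 3, 'b': 3}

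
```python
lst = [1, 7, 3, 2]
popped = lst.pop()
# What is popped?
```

2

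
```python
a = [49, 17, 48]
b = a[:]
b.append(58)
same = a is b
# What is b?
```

After line 1: a = [49, 17, 48]
After line 2 (b = a[:] is a shallow copy, new object): a = [49, 17, 48], b = [49, 17, 48]
After line 3 (append only mutates b): a = [49, 17, 48], b = [49, 17, 48, 58]
After line 4 (same = a is b; different objects -> False): same = False

[49, 17, 48, 58]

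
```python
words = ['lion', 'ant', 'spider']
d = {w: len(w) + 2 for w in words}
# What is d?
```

{'lion': 6, 'ant': 5, 'spider': 8}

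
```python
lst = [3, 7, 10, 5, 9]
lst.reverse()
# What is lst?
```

[9, 5, 10, 7, 3]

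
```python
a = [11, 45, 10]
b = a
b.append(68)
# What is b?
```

After line 1: a = [11, 45, 10]
After line 2 (b = a is an alias, same object): a = [11, 45, 10], b = [11, 45, 10]
After line 3 (b.append mutates the shared list): a = [11, 45, 10, 68], b = [11, 45, 10, 68]

[11, 45, 10, 68]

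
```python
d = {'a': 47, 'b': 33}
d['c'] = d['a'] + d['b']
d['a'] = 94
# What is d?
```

After line 1: d = {'a': 47, 'b': 33}
After line 2 (d['c'] = 47 + 33): d = {'a': 47, 'b': 33, 'c': 80}
After line 3: d = {'a': 94, 'b': 33, 'c': 80}

{'a': 94, 'b': 33, 'c': 80}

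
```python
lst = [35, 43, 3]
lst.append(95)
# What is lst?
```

[35, 43, 3, 95]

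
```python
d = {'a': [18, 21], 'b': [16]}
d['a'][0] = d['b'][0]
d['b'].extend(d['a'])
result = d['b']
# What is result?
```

After line 1: d = {'a': [18, 21], 'b': [16]}
After line 2 (a[0] = b[0] = 16): d = {'a': [16, 21], 'b': [16]}
After line 3 (b.extend(a) appends [16, 21]): d = {'a': [16, 21], 'b': [16, 16, 21]}
After line 4: result = d['b'] = [16, 16, 21]

[16, 16, 21]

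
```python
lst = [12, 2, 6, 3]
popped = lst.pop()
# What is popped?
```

3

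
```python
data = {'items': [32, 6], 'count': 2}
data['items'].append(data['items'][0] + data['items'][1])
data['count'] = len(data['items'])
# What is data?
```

After line 1: data = {'items': [32, 6], 'count': 2}
After line 2 (append 32 + 6 = 38): data = {'items': [32, 6, 38], 'count': 2}
After line 3 (count = len(items) = 3): data = {'items': [32, 6, 38], 'count': 3}

{'items': [32, 6, 38], 'count': 3}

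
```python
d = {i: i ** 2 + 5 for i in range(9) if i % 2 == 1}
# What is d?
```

{1: 6, 3: 14, 5: 30, 7: 54}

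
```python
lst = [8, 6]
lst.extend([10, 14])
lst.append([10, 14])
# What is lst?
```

After line 1: lst = [8, 6]
After line 2 (extend unpacks [10, 14]): lst = [8, 6, 10, 14]
After line 3 (append adds [10, 14] as single element): lst = [8, 6, 10, 14, [10, 14]]

[8, 6, 10, 14, [10, 14]]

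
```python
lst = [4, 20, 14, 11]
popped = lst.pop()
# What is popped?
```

11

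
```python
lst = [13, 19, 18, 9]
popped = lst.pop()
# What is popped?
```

9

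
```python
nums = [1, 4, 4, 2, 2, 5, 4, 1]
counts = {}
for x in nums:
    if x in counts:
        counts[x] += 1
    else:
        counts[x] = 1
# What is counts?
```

Initial: counts = {}, nums = [1, 4, 4, 2, 2, 5, 4, 1]
See 1: counts = {1: 1}
See 4: counts = {1: 1, 4: 1}
See 4: counts = {1: 1, 4: 2}
See 2: counts = {1: 1, 4: 2, 2: 1}
See 2: counts = {1: 1, 4: 2, 2: 2}
See 5: counts = {1: 1, 4: 2, 2: 2, 5: 1}
See 4: counts = {1: 1, 4: 3, 2: 2, 5: 1}
See 1: counts = {1: 2, 4: 3, 2: 2, 5: 1}

{1: 2, 4: 3, 2: 2, 5: 1}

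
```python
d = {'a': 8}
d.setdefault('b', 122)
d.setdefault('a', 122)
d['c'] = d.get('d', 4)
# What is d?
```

After line 1: d = {'a': 8}
After line 2 (setdefault adds 'b'=122): d = {'a': 8, 'b': 122}
After line 3 (setdefault 'a' no-op, already exists): d = {'a': 8, 'b': 122}
After line 4 (get('d', 4) returns default since 'd' not in d): d = {'a': 8, 'b': 122, 'c': 4}

{'a': 8, 'b': 122, 'c': 4}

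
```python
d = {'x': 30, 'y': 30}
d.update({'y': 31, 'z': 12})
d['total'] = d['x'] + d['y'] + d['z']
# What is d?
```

After line 1: d = {'x': 30, 'y': 30}
After line 2 (y overwritten, z added): d = {'x': 30, 'y': 31, 'z': 12}
After line 3 (total = 30 + 31 + 12 = 73): d = {'x': 30, 'y': 31, 'z': 12, 'total': 73}

{'x': 30, 'y': 31, 'z': 12, 'total': 73}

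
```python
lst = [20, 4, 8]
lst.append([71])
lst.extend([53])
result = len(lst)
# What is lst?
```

After line 1: lst = [20, 4, 8]
After line 2 (append adds [71] as single element): lst = [20, 4, 8, [71]]
After line 3 (extend unpacks [53], adds 53): lst = [20, 4, 8, [71], 53]
After line 4: result = len(lst) = 5

[20, 4, 8, [71], 53]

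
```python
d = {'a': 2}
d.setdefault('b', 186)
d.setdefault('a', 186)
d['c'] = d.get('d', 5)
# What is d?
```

After line 1: d = {'a': 2}
After line 2 (setdefault adds 'b'=186): d = {'a': 2, 'b': 186}
After line 3 (setdefault 'a' no-op, already exists): d = {'a': 2, 'b': 186}
After line 4 (get('d', 5) returns default since 'd' not in d): d = {'a': 2, 'b': 186, 'c': 5}

{'a': 2, 'b': 186, 'c': 5}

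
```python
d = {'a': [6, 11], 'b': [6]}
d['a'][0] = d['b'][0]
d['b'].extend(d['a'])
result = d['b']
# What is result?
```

After line 1: d = {'a': [6, 11], 'b': [6]}
After line 2 (a[0] = b[0] = 6): d = {'a': [6, 11], 'b': [6]}
After line 3 (b.extend(a) appends [6, 11]): d = {'a': [6, 11], 'b': [6, 6, 11]}
After line 4: result = d['b'] = [6, 6, 11]

[6, 6, 11]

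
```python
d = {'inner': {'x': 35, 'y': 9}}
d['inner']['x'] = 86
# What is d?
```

After line 1: d = {'inner': {'x': 35, 'y': 9}}
After line 2 (inner x overwritten): d = {'inner': {'x': 86, 'y': 9}}

{'inner': {'x': 86, 'y': 9}}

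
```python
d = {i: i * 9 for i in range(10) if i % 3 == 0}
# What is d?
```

{0: 0, 3: 27, 6: 54, 9: 81}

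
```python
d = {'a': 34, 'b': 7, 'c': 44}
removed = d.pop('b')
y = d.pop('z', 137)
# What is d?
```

After line 1: d = {'a': 34, 'b': 7, 'c': 44}
After line 2 (pop 'b' returns 7): d = {'a': 34, 'c': 44}, removed = 7
After line 3 (pop 'z' missing, returns default 137): d = {'a': 34, 'c': 44}, y = 137

{'a': 34, 'c': 44}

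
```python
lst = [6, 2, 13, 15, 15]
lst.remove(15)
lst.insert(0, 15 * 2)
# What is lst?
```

After line 1: lst = [6, 2, 13, 15, 15]
After line 2 (remove first 15): lst = [6, 2, 13, 15]
After line 3 (insert 30 at index 0): lst = [30, 6, 2, 13, 15]

[30, 6, 2, 13, 15]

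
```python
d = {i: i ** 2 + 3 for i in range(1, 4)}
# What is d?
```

{1: 4, 2: 7, 3: 12}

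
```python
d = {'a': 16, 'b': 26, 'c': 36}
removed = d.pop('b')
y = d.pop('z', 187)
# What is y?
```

After line 1: d = {'a': 16, 'b': 26, 'c': 36}
After line 2 (pop 'b' returns 26): d = {'a': 16, 'c': 36}, removed = 26
After line 3 (pop 'z' missing, returns default 187): d = {'a': 16, 'c': 36}, y = 187

187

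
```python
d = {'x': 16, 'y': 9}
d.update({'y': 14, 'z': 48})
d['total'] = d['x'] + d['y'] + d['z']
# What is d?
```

After line 1: d = {'x': 16, 'y': 9}
After line 2 (y overwritten, z added): d = {'x': 16, 'y': 14, 'z': 48}
After line 3 (total = 16 + 14 + 48 = 78): d = {'x': 16, 'y': 14, 'z': 48, 'total': 78}

{'x': 16, 'y': 14, 'z': 48, 'total': 78}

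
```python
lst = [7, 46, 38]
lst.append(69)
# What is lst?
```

[7, 46, 38, 69]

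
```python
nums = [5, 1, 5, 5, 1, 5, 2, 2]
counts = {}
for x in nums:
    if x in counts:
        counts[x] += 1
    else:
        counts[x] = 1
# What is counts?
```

Initial: counts = {}, nums = [5, 1, 5, 5, 1, 5, 2, 2]
See 5: counts = {5: 1}
See 1: counts = {5: 1, 1: 1}
See 5: counts = {5: 2, 1: 1}
See 5: counts = {5: 3, 1: 1}
See 1: counts = {5: 3, 1: 2}
See 5: counts = {5: 4, 1: 2}
See 2: counts = {5: 4, 1: 2, 2: 1}
See 2: counts = {5: 4, 1: 2, 2: 2}

{5: 4, 1: 2, 2: 2}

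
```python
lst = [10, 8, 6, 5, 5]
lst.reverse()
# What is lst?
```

[5, 5, 6, 8, 10]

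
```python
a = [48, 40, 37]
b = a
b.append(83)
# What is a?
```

After line 1: a = [48, 40, 37]
After line 2 (b = a is an alias, same object): a = [48, 40, 37], b = [48, 40, 37]
After line 3 (b.append mutates the shared list): a = [48, 40, 37, 83], b = [48, 40, 37, 83]

[48, 40, 37, 83]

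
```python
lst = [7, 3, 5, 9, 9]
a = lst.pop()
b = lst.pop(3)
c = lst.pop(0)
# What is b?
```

After line 1: lst = [7, 3, 5, 9, 9]
After line 2 (pop() -> a = 9): lst = [7, 3, 5, 9]
After line 3 (pop(3) -> b = 9): lst = [7, 3, 5]
After line 4 (pop(0) -> c = 7): lst = [3, 5]

9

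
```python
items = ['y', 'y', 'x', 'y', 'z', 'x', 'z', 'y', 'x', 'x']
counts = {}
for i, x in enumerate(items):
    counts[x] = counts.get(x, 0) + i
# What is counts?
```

Initial: counts = {}, items = ['y', 'y', 'x', 'y', 'z', 'x', 'z', 'y', 'x', 'x']
i=0, x='y': counts = {'y': 0}
i=1, x='y': counts = {'y': 1}
i=2, x='x': counts = {'y': 1, 'x': 2}
i=3, x='y': counts = {'y': 4, 'x': 2}
i=4, x='z': counts = {'y': 4, 'x': 2, 'z': 4}
i=5, x='x': counts = {'y': 4, 'x': 7, 'z': 4}
i=6, x='z': counts = {'y': 4, 'x': 7, 'z': 10}
i=7, x='y': counts = {'y': 11, 'x': 7, 'z': 10}
i=8, x='x': counts = {'y': 11, 'x': 15, 'z': 10}
i=9, x='x': counts = {'y': 11, 'x': 24, 'z': 10}

{'y': 11, 'x': 24, 'z': 10}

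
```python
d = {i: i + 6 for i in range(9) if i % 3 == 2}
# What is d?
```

{2: 8, 5: 11, 8: 14}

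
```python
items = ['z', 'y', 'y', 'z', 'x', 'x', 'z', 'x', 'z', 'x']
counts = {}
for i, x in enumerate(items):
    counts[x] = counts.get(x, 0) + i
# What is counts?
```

Initial: counts = {}, items = ['z', 'y', 'y', 'z', 'x', 'x', 'z', 'x', 'z', 'x']
i=0, x='z': counts = {'z': 0}
i=1, x='y': counts = {'z': 0, 'y': 1}
i=2, x='y': counts = {'z': 0, 'y': 3}
i=3, x='z': counts = {'z': 3, 'y': 3}
i=4, x='x': counts = {'z': 3, 'y': 3, 'x': 4}
i=5, x='x': counts = {'z': 3, 'y': 3, 'x': 9}
i=6, x='z': counts = {'z': 9, 'y': 3, 'x': 9}
i=7, x='x': counts = {'z': 9, 'y': 3, 'x': 16}
i=8, x='z': counts = {'z': 17, 'y': 3, 'x': 16}
i=9, x='x': counts = {'z': 17, 'y': 3, 'x': 25}

{'z': 17, 'y': 3, 'x': 25}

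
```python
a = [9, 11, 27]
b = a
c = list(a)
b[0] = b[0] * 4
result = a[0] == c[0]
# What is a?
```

After line 1: a = [9, 11, 27]
After line 2 (b = a, alias): a = [9, 11, 27], b = [9, 11, 27]
After line 3 (c = list(a) is a copy, new object): c = [9, 11, 27]
After line 4 (b[0] = 9 * 4 = 36; mutates shared a/b): a = b = [36, 11, 27], c = [9, 11, 27]
After line 5 (a[0] = 36, c[0] = 9; result = False)

[36, 11, 27]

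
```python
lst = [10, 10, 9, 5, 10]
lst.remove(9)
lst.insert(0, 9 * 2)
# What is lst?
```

After line 1: lst = [10, 10, 9, 5, 10]
After line 2 (remove first 9): lst = [10, 10, 5, 10]
After line 3 (insert 18 at index 0): lst = [18, 10, 10, 5, 10]

[18, 10, 10, 5, 10]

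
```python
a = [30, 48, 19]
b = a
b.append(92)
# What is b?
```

After line 1: a = [30, 48, 19]
After line 2 (b = a is an alias, same object): a = [30, 48, 19], b = [30, 48, 19]
After line 3 (b.append mutates the shared list): a = [30, 48, 19, 92], b = [30, 48, 19, 92]

[30, 48, 19, 92]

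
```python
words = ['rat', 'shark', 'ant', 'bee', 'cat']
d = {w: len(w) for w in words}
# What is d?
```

{'rat': 3, 'shark': 5, 'ant': 3, 'bee': 3, 'cat': 3}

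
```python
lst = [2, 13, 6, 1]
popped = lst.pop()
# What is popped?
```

1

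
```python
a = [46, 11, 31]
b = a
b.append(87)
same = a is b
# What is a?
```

After line 1: a = [46, 11, 31]
After line 2 (b = a is an alias, same object): a = [46, 11, 31], b = [46, 11, 31]
After line 3 (b.append mutates the shared list): a = [46, 11, 31, 87], b = [46, 11, 31, 87]
After line 4 (same = a is b; same object -> True): same = True

[46, 11, 31, 87]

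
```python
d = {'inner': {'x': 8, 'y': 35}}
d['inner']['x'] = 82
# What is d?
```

After line 1: d = {'inner': {'x': 8, 'y': 35}}
After line 2 (inner x overwritten): d = {'inner': {'x': 82, 'y': 35}}

{'inner': {'x': 82, 'y': 35}}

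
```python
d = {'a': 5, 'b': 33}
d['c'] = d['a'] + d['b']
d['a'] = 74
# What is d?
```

After line 1: d = {'a': 5, 'b': 33}
After line 2 (d['c'] = 5 + 33): d = {'a': 5, 'b': 33, 'c': 38}
After line 3: d = {'a': 74, 'b': 33, 'c': 38}

{'a': 74, 'b': 33, 'c': 38}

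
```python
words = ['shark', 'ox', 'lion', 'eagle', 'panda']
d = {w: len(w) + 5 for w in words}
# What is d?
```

{'shark': 10, 'ox': 7, 'lion': 9, 'eagle': 10, 'panda': 10}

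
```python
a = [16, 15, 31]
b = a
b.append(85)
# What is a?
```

After line 1: a = [16, 15, 31]
After line 2 (b = a is an alias, same object): a = [16, 15, 31], b = [16, 15, 31]
After line 3 (b.append mutates the shared list): a = [16, 15, 31, 85], b = [16, 15, 31, 85]

[16, 15, 31, 85]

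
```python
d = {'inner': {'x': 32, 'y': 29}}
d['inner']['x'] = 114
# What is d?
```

After line 1: d = {'inner': {'x': 32, 'y': 29}}
After line 2 (inner x overwritten): d = {'inner': {'x': 114, 'y': 29}}

{'inner': {'x': 114, 'y': 29}}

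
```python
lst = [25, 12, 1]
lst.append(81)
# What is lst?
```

[25, 12, 1, 81]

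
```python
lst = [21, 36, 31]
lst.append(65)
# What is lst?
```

[21, 36, 31, 65]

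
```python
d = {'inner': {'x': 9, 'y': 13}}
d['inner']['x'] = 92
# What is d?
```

After line 1: d = {'inner': {'x': 9, 'y': 13}}
After line 2 (inner x overwritten): d = {'inner': {'x': 92, 'y': 13}}

{'inner': {'x': 92, 'y': 13}}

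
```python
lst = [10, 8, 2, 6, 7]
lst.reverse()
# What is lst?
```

[7, 6, 2, 8, 10]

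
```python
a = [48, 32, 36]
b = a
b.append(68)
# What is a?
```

After line 1: a = [48, 32, 36]
After line 2 (b = a is an alias, same object): a = [48, 32, 36], b = [48, 32, 36]
After line 3 (b.append mutates the shared list): a = [48, 32, 36, 68], b = [48, 32, 36, 68]

[48, 32, 36, 68]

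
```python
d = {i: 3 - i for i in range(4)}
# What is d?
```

{0: 3, 1: 2, 2: 1, 3: 0}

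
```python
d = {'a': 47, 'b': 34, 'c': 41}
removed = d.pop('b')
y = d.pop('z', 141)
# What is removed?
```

After line 1: d = {'a': 47, 'b': 34, 'c': 41}
After line 2 (pop 'b' returns 34): d = {'a': 47, 'c': 41}, removed = 34
After line 3 (pop 'z' missing, returns default 141): d = {'a': 47, 'c': 41}, y = 141

34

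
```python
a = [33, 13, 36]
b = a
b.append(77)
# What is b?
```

After line 1: a = [33, 13, 36]
After line 2 (b = a is an alias, same object): a = [33, 13, 36], b = [33, 13, 36]
After line 3 (b.append mutates the shared list): a = [33, 13, 36, 77], b = [33, 13, 36, 77]

[33, 13, 36, 77]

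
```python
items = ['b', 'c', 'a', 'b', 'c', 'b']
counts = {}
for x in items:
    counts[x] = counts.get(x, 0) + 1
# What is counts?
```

Initial: counts = {}, items = ['b', 'c', 'a', 'b', 'c', 'b']
See 'b': counts = {'b': 1}
See 'c': counts = {'b': 1, 'c': 1}
See 'a': counts = {'b': 1, 'c': 1, 'a': 1}
See 'b': counts = {'b': 2, 'c': 1, 'a': 1}
See 'c': counts = {'b': 2, 'c': 2, 'a': 1}
See 'b': counts = {'b': 3, 'c': 2, 'a': 1}

{'b': 3, 'c': 2, 'a': 1}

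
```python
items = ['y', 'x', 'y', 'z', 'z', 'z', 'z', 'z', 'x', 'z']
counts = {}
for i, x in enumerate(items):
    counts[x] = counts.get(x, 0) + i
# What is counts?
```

Initial: counts = {}, items = ['y', 'x', 'y', 'z', 'z', 'z', 'z', 'z', 'x', 'z']
i=0, x='y': counts = {'y': 0}
i=1, x='x': counts = {'y': 0, 'x': 1}
i=2, x='y': counts = {'y': 2, 'x': 1}
i=3, x='z': counts = {'y': 2, 'x': 1, 'z': 3}
i=4, x='z': counts = {'y': 2, 'x': 1, 'z': 7}
i=5, x='z': counts = {'y': 2, 'x': 1, 'z': 12}
i=6, x='z': counts = {'y': 2, 'x': 1, 'z': 18}
i=7, x='z': counts = {'y': 2, 'x': 1, 'z': 25}
i=8, x='x': counts = {'y': 2, 'x': 9, 'z': 25}
i=9, x='z': counts = {'y': 2, 'x': 9, 'z': 34}

{'y': 2, 'x': 9, 'z': 34}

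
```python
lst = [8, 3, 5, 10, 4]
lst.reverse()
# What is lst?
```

[4, 10, 5, 3, 8]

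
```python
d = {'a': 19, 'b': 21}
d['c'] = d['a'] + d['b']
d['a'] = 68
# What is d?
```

After line 1: d = {'a': 19, 'b': 21}
After line 2 (d['c'] = 19 + 21): d = {'a': 19, 'b': 21, 'c': 40}
After line 3: d = {'a': 68, 'b': 21, 'c': 40}

{'a': 68, 'b': 21, 'c': 40}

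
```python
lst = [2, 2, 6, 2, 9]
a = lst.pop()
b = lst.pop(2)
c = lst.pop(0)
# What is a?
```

After line 1: lst = [2, 2, 6, 2, 9]
After line 2 (pop() -> a = 9): lst = [2, 2, 6, 2]
After line 3 (pop(2) -> b = 6): lst = [2, 2, 2]
After line 4 (pop(0) -> c = 2): lst = [2, 2]

9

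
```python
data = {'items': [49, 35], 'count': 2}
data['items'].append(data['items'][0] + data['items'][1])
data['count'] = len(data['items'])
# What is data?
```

After line 1: data = {'items': [49, 35], 'count': 2}
After line 2 (append 49 + 35 = 84): data = {'items': [49, 35, 84], 'count': 2}
After line 3 (count = len(items) = 3): data = {'items': [49, 35, 84], 'count': 3}

{'items': [49, 35, 84], 'count': 3}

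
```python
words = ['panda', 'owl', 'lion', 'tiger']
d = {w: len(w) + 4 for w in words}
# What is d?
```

{'panda': 9, 'owl': 7, 'lion': 8, 'tiger': 9}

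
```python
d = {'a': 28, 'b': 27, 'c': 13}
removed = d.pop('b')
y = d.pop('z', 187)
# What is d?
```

After line 1: d = {'a': 28, 'b': 27, 'c': 13}
After line 2 (pop 'b' returns 27): d = {'a': 28, 'c': 13}, removed = 27
After line 3 (pop 'z' missing, returns default 187): d = {'a': 28, 'c': 13}, y = 187

{'a': 28, 'c': 13}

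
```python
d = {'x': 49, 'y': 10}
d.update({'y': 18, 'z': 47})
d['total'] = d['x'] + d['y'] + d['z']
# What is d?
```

After line 1: d = {'x': 49, 'y': 10}
After line 2 (y overwritten, z added): d = {'x': 49, 'y': 18, 'z': 47}
After line 3 (total = 49 + 18 + 47 = 114): d = {'x': 49, 'y': 18, 'z': 47, 'total': 114}

{'x': 49, 'y': 18, 'z': 47, 'total': 114}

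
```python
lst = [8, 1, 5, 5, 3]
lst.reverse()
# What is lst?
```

[3, 5, 5, 1, 8]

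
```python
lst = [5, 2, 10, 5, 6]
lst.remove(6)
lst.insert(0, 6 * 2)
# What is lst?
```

After line 1: lst = [5, 2, 10, 5, 6]
After line 2 (remove first 6): lst = [5, 2, 10, 5]
After line 3 (insert 12 at index 0): lst = [12, 5, 2, 10, 5]

[12, 5, 2, 10, 5]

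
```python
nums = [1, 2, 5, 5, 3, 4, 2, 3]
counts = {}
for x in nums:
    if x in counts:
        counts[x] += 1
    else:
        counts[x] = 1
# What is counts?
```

Initial: counts = {}, nums = [1, 2, 5, 5, 3, 4, 2, 3]
See 1: counts = {1: 1}
See 2: counts = {1: 1, 2: 1}
See 5: counts = {1: 1, 2: 1, 5: 1}
See 5: counts = {1: 1, 2: 1, 5: 2}
See 3: counts = {1: 1, 2: 1, 5: 2, 3: 1}
See 4: counts = {1: 1, 2: 1, 5: 2, 3: 1, 4: 1}
See 2: counts = {1: 1, 2: 2, 5: 2, 3: 1, 4: 1}
See 3: counts = {1: 1, 2: 2, 5: 2, 3: 2, 4: 1}

{1: 1, 2: 2, 5: 2, 3: 2, 4: 1}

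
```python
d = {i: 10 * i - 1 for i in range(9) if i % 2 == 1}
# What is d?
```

{1: 9, 3: 29, 5: 49, 7: 69}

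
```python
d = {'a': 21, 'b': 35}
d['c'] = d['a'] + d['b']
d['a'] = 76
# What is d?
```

After line 1: d = {'a': 21, 'b': 35}
After line 2 (d['c'] = 21 + 35): d = {'a': 21, 'b': 35, 'c': 56}
After line 3: d = {'a': 76, 'b': 35, 'c': 56}

{'a': 76, 'b': 35, 'c': 56}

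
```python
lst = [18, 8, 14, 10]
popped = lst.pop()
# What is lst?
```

[18, 8, 14]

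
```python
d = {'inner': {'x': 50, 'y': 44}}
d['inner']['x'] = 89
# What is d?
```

After line 1: d = {'inner': {'x': 50, 'y': 44}}
After line 2 (inner x overwritten): d = {'inner': {'x': 89, 'y': 44}}

{'inner': {'x': 89, 'y': 44}}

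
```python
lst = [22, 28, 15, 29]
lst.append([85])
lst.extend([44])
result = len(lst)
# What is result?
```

After line 1: lst = [22, 28, 15, 29]
After line 2 (append adds [85] as single element): lst = [22, 28, 15, 29, [85]]
After line 3 (extend unpacks [44], adds 44): lst = [22, 28, 15, 29, [85], 44]
After line 4: result = len(lst) = 6

6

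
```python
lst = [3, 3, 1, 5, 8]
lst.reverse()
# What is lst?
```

[8, 5, 1, 3, 3]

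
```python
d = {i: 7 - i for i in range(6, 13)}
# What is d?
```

{6: 1, 7: 0, 8: -1, 9: -2, 10: -3, 11: -4, 12: -5}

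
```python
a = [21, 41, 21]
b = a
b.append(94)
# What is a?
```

After line 1: a = [21, 41, 21]
After line 2 (b = a is an alias, same object): a = [21, 41, 21], b = [21, 41, 21]
After line 3 (b.append mutates the shared list): a = [21, 41, 21, 94], b = [21, 41, 21, 94]

[21, 41, 21, 94]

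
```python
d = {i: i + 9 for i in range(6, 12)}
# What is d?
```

{6: 15, 7: 16, 8: 17, 9: 18, 10: 19, 11: 20}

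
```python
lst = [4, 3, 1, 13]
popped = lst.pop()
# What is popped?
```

13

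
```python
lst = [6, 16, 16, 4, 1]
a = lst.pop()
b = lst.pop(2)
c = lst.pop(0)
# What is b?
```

After line 1: lst = [6, 16, 16, 4, 1]
After line 2 (pop() -> a = 1): lst = [6, 16, 16, 4]
After line 3 (pop(2) -> b = 16): lst = [6, 16, 4]
After line 4 (pop(0) -> c = 6): lst = [16, 4]

16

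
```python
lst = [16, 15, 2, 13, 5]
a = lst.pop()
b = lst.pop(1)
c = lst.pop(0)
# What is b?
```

After line 1: lst = [16, 15, 2, 13, 5]
After line 2 (pop() -> a = 5): lst = [16, 15, 2, 13]
After line 3 (pop(1) -> b = 15): lst = [16, 2, 13]
After line 4 (pop(0) -> c = 16): lst = [2, 13]

15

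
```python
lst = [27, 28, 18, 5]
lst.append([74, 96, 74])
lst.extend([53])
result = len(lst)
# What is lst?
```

After line 1: lst = [27, 28, 18, 5]
After line 2 (append adds [74, 96, 74] as single element): lst = [27, 28, 18, 5, [74, 96, 74]]
After line 3 (extend unpacks [53], adds 53): lst = [27, 28, 18, 5, [74, 96, 74], 53]
After line 4: result = len(lst) = 6

[27, 28, 18, 5, [74, 96, 74], 53]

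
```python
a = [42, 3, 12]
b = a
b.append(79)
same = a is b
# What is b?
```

After line 1: a = [42, 3, 12]
After line 2 (b = a is an alias, same object): a = [42, 3, 12], b = [42, 3, 12]
After line 3 (b.append mutates the shared list): a = [42, 3, 12, 79], b = [42, 3, 12, 79]
After line 4 (same = a is b; same object -> True): same = True

[42, 3, 12, 79]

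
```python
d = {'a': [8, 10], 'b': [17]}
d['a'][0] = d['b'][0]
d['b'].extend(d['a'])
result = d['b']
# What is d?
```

After line 1: d = {'a': [8, 10], 'b': [17]}
After line 2 (a[0] = b[0] = 17): d = {'a': [17, 10], 'b': [17]}
After line 3 (b.extend(a) appends [17, 10]): d = {'a': [17, 10], 'b': [17, 17, 10]}
After line 4: result = d['b'] = [17, 17, 10]

{'a': [17, 10], 'b': [17, 17, 10]}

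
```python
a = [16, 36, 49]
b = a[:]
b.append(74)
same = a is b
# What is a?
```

After line 1: a = [16, 36, 49]
After line 2 (b = a[:] is a shallow copy, new object): a = [16, 36, 49], b = [16, 36, 49]
After line 3 (append only mutates b): a = [16, 36, 49], b = [16, 36, 49, 74]
After line 4 (same = a is b; different objects -> False): same = False

[16, 36, 49]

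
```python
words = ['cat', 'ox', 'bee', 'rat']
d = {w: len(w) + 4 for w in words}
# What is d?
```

{'cat': 7, 'ox': 6, 'bee': 7, 'rat': 7}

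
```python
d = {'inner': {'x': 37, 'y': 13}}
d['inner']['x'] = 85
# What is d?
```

After line 1: d = {'inner': {'x': 37, 'y': 13}}
After line 2 (inner x overwritten): d = {'inner': {'x': 85, 'y': 13}}

{'inner': {'x': 85, 'y': 13}}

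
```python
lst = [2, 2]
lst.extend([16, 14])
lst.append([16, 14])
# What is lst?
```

After line 1: lst = [2, 2]
After line 2 (extend unpacks [16, 14]): lst = [2, 2, 16, 14]
After line 3 (append adds [16, 14] as single element): lst = [2, 2, 16, 14, [16, 14]]

[2, 2, 16, 14, [16, 14]]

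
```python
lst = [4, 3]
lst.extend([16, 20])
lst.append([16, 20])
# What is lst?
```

After line 1: lst = [4, 3]
After line 2 (extend unpacks [16, 20]): lst = [4, 3, 16, 20]
After line 3 (append adds [16, 20] as single element): lst = [4, 3, 16, 20, [16, 20]]

[4, 3, 16, 20, [16, 20]]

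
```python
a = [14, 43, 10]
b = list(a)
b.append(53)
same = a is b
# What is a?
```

After line 1: a = [14, 43, 10]
After line 2 (b = list(a) is a shallow copy, new object): a = [14, 43, 10], b = [14, 43, 10]
After line 3 (append only mutates b): a = [14, 43, 10], b = [14, 43, 10, 53]
After line 4 (same = a is b; different objects -> False): same = False

[14, 43, 10]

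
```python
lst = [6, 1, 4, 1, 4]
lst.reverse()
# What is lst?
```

[4, 1, 4, 1, 6]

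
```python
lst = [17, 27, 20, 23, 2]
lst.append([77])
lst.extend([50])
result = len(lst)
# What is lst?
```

After line 1: lst = [17, 27, 20, 23, 2]
After line 2 (append adds [77] as single element): lst = [17, 27, 20, 23, 2, [77]]
After line 3 (extend unpacks [50], adds 50): lst = [17, 27, 20, 23, 2, [77], 50]
After line 4: result = len(lst) = 7

[17, 27, 20, 23, 2, [77], 50]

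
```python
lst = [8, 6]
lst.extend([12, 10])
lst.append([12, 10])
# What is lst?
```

After line 1: lst = [8, 6]
After line 2 (extend unpacks [12, 10]): lst = [8, 6, 12, 10]
After line 3 (append adds [12, 10] as single element): lst = [8, 6, 12, 10, [12, 10]]

[8, 6, 12, 10, [12, 10]]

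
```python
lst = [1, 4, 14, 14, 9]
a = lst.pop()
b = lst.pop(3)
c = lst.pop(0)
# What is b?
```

After line 1: lst = [1, 4, 14, 14, 9]
After line 2 (pop() -> a = 9): lst = [1, 4, 14, 14]
After line 3 (pop(3) -> b = 14): lst = [1, 4, 14]
After line 4 (pop(0) -> c = 1): lst = [4, 14]

14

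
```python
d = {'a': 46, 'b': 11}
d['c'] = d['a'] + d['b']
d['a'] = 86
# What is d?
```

After line 1: d = {'a': 46, 'b': 11}
After line 2 (d['c'] = 46 + 11): d = {'a': 46, 'b': 11, 'c': 57}
After line 3: d = {'a': 86, 'b': 11, 'c': 57}

{'a': 86, 'b': 11, 'c': 57}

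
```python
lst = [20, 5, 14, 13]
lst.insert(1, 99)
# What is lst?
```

[20, 99, 5, 14, 13]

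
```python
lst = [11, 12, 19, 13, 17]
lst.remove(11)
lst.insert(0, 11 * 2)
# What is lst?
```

After line 1: lst = [11, 12, 19, 13, 17]
After line 2 (remove first 11): lst = [12, 19, 13, 17]
After line 3 (insert 22 at index 0): lst = [22, 12, 19, 13, 17]

[22, 12, 19, 13, 17]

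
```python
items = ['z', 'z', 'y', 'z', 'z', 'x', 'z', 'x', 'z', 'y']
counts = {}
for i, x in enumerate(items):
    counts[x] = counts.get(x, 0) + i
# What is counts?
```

Initial: counts = {}, items = ['z', 'z', 'y', 'z', 'z', 'x', 'z', 'x', 'z', 'y']
i=0, x='z': counts = {'z': 0}
i=1, x='z': counts = {'z': 1}
i=2, x='y': counts = {'z': 1, 'y': 2}
i=3, x='z': counts = {'z': 4, 'y': 2}
i=4, x='z': counts = {'z': 8, 'y': 2}
i=5, x='x': counts = {'z': 8, 'y': 2, 'x': 5}
i=6, x='z': counts = {'z': 14, 'y': 2, 'x': 5}
i=7, x='x': counts = {'z': 14, 'y': 2, 'x': 12}
i=8, x='z': counts = {'z': 22, 'y': 2, 'x': 12}
i=9, x='y': counts = {'z': 22, 'y': 11, 'x': 12}

{'z': 22, 'y': 11, 'x': 12}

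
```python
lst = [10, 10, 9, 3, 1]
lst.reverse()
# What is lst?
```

[1, 3, 9, 10, 10]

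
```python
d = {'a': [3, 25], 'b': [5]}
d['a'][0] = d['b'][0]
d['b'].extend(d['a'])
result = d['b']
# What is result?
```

After line 1: d = {'a': [3, 25], 'b': [5]}
After line 2 (a[0] = b[0] = 5): d = {'a': [5, 25], 'b': [5]}
After line 3 (b.extend(a) appends [5, 25]): d = {'a': [5, 25], 'b': [5, 5, 25]}
After line 4: result = d['b'] = [5, 5, 25]

[5, 5, 25]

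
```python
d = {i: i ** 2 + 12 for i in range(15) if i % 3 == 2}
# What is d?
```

{2: 16, 5: 37, 8: 76, 11: 133, 14: 208}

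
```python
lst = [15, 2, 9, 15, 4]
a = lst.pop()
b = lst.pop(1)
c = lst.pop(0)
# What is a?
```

After line 1: lst = [15, 2, 9, 15, 4]
After line 2 (pop() -> a = 4): lst = [15, 2, 9, 15]
After line 3 (pop(1) -> b = 2): lst = [15, 9, 15]
After line 4 (pop(0) -> c = 15): lst = [9, 15]

4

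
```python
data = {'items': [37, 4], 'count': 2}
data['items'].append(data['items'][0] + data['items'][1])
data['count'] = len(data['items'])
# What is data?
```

After line 1: data = {'items': [37, 4], 'count': 2}
After line 2 (append 37 + 4 = 41): data = {'items': [37, 4, 41], 'count': 2}
After line 3 (count = len(items) = 3): data = {'items': [37, 4, 41], 'count': 3}

{'items': [37, 4, 41], 'count': 3}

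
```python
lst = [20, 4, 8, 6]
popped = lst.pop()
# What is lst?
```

[20, 4, 8]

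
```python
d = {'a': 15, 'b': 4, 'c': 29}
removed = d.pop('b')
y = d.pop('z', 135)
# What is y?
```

After line 1: d = {'a': 15, 'b': 4, 'c': 29}
After line 2 (pop 'b' returns 4): d = {'a': 15, 'c': 29}, removed = 4
After line 3 (pop 'z' missing, returns default 135): d = {'a': 15, 'c': 29}, y = 135

135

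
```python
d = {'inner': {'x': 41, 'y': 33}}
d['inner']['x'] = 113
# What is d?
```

After line 1: d = {'inner': {'x': 41, 'y': 33}}
After line 2 (inner x overwritten): d = {'inner': {'x': 113, 'y': 33}}

{'inner': {'x': 113, 'y': 33}}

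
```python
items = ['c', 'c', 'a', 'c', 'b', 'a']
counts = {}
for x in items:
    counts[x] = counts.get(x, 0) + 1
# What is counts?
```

Initial: counts = {}, items = ['c', 'c', 'a', 'c', 'b', 'a']
See 'c': counts = {'c': 1}
See 'c': counts = {'c': 2}
See 'a': counts = {'c': 2, 'a': 1}
See 'c': counts = {'c': 3, 'a': 1}
See 'b': counts = {'c': 3, 'a': 1, 'b': 1}
See 'a': counts = {'c': 3, 'a': 2, 'b': 1}

{'c': 3, 'a': 2, 'b': 1}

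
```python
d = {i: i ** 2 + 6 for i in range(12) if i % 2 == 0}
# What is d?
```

{0: 6, 2: 10, 4: 22, 6: 42, 8: 70, 10: 106}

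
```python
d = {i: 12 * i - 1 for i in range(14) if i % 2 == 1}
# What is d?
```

{1: 11, 3: 35, 5: 59, 7: 83, 9: 107, 11: 131, 13: 155}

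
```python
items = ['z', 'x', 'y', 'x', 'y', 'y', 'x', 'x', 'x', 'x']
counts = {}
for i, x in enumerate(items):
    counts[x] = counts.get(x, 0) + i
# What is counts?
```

Initial: counts = {}, items = ['z', 'x', 'y', 'x', 'y', 'y', 'x', 'x', 'x', 'x']
i=0, x='z': counts = {'z': 0}
i=1, x='x': counts = {'z': 0, 'x': 1}
i=2, x='y': counts = {'z': 0, 'x': 1, 'y': 2}
i=3, x='x': counts = {'z': 0, 'x': 4, 'y': 2}
i=4, x='y': counts = {'z': 0, 'x': 4, 'y': 6}
i=5, x='y': counts = {'z': 0, 'x': 4, 'y': 11}
i=6, x='x': counts = {'z': 0, 'x': 10, 'y': 11}
i=7, x='x': counts = {'z': 0, 'x': 17, 'y': 11}
i=8, x='x': counts = {'z': 0, 'x': 25, 'y': 11}
i=9, x='x': counts = {'z': 0, 'x': 34, 'y': 11}

{'z': 0, 'x': 34, 'y': 11}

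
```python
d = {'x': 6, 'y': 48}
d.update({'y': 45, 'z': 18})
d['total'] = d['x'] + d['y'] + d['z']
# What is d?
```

After line 1: d = {'x': 6, 'y': 48}
After line 2 (y overwritten, z added): d = {'x': 6, 'y': 45, 'z': 18}
After line 3 (total = 6 + 45 + 18 = 69): d = {'x': 6, 'y': 45, 'z': 18, 'total': 69}

{'x': 6, 'y': 45, 'z': 18, 'total': 69}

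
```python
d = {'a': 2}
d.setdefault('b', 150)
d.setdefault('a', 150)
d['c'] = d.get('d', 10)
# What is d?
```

After line 1: d = {'a': 2}
After line 2 (setdefault adds 'b'=150): d = {'a': 2, 'b': 150}
After line 3 (setdefault 'a' no-op, already exists): d = {'a': 2, 'b': 150}
After line 4 (get('d', 10) returns default since 'd' not in d): d = {'a': 2, 'b': 150, 'c': 10}

{'a': 2, 'b': 150, 'c': 10}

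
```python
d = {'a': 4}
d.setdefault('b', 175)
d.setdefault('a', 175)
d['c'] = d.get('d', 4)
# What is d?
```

After line 1: d = {'a': 4}
After line 2 (setdefault adds 'b'=175): d = {'a': 4, 'b': 175}
After line 3 (setdefault 'a' no-op, already exists): d = {'a': 4, 'b': 175}
After line 4 (get('d', 4) returns default since 'd' not in d): d = {'a': 4, 'b': 175, 'c': 4}

{'a': 4, 'b': 175, 'c': 4}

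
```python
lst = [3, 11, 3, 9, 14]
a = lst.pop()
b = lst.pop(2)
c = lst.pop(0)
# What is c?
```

After line 1: lst = [3, 11, 3, 9, 14]
After line 2 (pop() -> a = 14): lst = [3, 11, 3, 9]
After line 3 (pop(2) -> b = 3): lst = [3, 11, 9]
After line 4 (pop(0) -> c = 3): lst = [11, 9]

3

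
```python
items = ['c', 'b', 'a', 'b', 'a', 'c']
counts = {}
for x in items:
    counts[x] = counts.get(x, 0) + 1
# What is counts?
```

Initial: counts = {}, items = ['c', 'b', 'a', 'b', 'a', 'c']
See 'c': counts = {'c': 1}
See 'b': counts = {'c': 1, 'b': 1}
See 'a': counts = {'c': 1, 'b': 1, 'a': 1}
See 'b': counts = {'c': 1, 'b': 2, 'a': 1}
See 'a': counts = {'c': 1, 'b': 2, 'a': 2}
See 'c': counts = {'c': 2, 'b': 2, 'a': 2}

{'c': 2, 'b': 2, 'a': 2}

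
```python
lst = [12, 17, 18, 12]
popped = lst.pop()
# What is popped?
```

12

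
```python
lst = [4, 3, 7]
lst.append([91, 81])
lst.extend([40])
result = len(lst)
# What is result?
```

After line 1: lst = [4, 3, 7]
After line 2 (append adds [91, 81] as single element): lst = [4, 3, 7, [91, 81]]
After line 3 (extend unpacks [40], adds 40): lst = [4, 3, 7, [91, 81], 40]
After line 4: result = len(lst) = 5

5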